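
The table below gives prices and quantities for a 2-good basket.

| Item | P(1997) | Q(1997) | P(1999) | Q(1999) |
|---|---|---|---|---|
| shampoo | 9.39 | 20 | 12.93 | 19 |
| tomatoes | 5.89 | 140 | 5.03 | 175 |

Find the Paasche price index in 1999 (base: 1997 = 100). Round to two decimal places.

93.12

Paasche price index uses current-period quantities as weights.
ΣP(1999)·Q(1999) = 12.93×19 + 5.03×175 = 245.67 + 880.25 = 1125.92
ΣP(1997)·Q(1999) = 9.39×19 + 5.89×175 = 178.41 + 1030.75 = 1209.16
Index = 1125.92 / 1209.16 × 100 = 93.1159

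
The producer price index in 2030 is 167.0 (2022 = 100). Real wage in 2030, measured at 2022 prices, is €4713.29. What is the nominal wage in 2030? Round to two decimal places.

Nominal = Real × (Index/100) = 4713.29 × (167.0/100)
        = 4713.29 × 1.670 = 7871.1943

7871.19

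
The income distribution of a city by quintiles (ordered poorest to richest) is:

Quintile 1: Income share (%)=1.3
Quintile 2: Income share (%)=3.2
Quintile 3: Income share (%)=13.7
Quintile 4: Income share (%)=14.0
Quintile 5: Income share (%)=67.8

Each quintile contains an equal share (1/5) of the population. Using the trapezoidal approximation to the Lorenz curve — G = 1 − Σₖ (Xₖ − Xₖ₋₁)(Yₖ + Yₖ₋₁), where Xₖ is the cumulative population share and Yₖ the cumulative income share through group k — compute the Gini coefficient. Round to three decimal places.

Cumulative income shares Yₖ: 0.0130, 0.0450, 0.1820, 0.3220, 1.0000
Σ (Xₖ−Xₖ₋₁)(Yₖ+Yₖ₋₁) = (1/5)(0.0130+0.0000) + (1/5)(0.0450+0.0130) + (1/5)(0.1820+0.0450) + (1/5)(0.3220+0.1820) + (1/5)(1.0000+0.3220)
  = 0.0026 + 0.0116 + 0.0454 + 0.1008 + 0.2644 = 0.4248
G = 1 − 0.4248 = 0.5752

0.575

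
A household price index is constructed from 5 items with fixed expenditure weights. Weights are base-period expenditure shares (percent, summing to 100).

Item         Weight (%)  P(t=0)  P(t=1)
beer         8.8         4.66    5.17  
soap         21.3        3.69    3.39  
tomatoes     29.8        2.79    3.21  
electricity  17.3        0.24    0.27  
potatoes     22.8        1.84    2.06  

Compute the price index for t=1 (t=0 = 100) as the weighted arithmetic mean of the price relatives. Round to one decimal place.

108.6

beer: 8.8 × (5.17/4.66) = 8.8 × 1.109442 = 9.7631
soap: 21.3 × (3.39/3.69) = 21.3 × 0.918699 = 19.5683
tomatoes: 29.8 × (3.21/2.79) = 29.8 × 1.150538 = 34.2860
electricity: 17.3 × (0.27/0.24) = 17.3 × 1.125000 = 19.4625
potatoes: 22.8 × (2.06/1.84) = 22.8 × 1.119565 = 25.5261
Index = Σ wᵢ·(p₁ᵢ/p₀ᵢ) = 9.7631 + 19.5683 + 34.2860 + 19.4625 + 25.5261 = 108.6060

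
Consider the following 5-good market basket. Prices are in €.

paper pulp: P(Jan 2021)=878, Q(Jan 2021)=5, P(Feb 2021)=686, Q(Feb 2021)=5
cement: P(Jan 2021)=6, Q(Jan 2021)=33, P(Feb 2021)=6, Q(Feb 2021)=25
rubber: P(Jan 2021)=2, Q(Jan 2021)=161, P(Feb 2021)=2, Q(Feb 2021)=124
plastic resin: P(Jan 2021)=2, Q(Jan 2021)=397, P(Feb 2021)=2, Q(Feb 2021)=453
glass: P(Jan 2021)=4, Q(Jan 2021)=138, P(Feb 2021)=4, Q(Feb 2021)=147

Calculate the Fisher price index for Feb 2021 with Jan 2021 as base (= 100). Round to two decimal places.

Laspeyres component (base-period weights):
ΣP(Feb 2021)Q(Jan 2021) = 686×5 + 6×33 + 2×161 + 2×397 + 4×138 = 3430 + 198 + 322 + 794 + 552 = 5296
ΣP(Jan 2021)Q(Jan 2021) = 878×5 + 6×33 + 2×161 + 2×397 + 4×138 = 4390 + 198 + 322 + 794 + 552 = 6256
L = 5296 / 6256 × 100 = 84.6547
Paasche component (current-period weights):
ΣP(Feb 2021)Q(Feb 2021) = 686×5 + 6×25 + 2×124 + 2×453 + 4×147 = 3430 + 150 + 248 + 906 + 588 = 5322
ΣP(Jan 2021)Q(Feb 2021) = 878×5 + 6×25 + 2×124 + 2×453 + 4×147 = 4390 + 150 + 248 + 906 + 588 = 6282
P = 5322 / 6282 × 100 = 84.7182
Fisher = √(L × P) = √(84.6547 × 84.7182) = 84.6865

84.69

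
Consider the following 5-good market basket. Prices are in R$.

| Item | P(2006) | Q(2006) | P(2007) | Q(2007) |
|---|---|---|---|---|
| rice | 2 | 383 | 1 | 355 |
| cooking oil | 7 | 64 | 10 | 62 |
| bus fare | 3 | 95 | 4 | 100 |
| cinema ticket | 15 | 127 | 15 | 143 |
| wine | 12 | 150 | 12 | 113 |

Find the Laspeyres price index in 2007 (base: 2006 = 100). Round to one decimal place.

98.2

Laspeyres price index uses base-period quantities as weights.
ΣP(2007)·Q(2006) = 1×383 + 10×64 + 4×95 + 15×127 + 12×150 = 383 + 640 + 380 + 1905 + 1800 = 5108
ΣP(2006)·Q(2006) = 2×383 + 7×64 + 3×95 + 15×127 + 12×150 = 766 + 448 + 285 + 1905 + 1800 = 5204
Index = 5108 / 5204 × 100 = 98.1553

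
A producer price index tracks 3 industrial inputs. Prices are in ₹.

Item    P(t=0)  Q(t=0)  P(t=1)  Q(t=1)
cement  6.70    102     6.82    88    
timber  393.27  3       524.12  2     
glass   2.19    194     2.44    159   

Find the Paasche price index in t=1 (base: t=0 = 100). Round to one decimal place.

118.1

Paasche price index uses current-period quantities as weights.
ΣP(t=1)·Q(t=1) = 6.82×88 + 524.12×2 + 2.44×159 = 600.16 + 1048.24 + 387.96 = 2036.36
ΣP(t=0)·Q(t=1) = 6.70×88 + 393.27×2 + 2.19×159 = 589.6 + 786.54 + 348.21 = 1724.35
Index = 2036.36 / 1724.35 × 100 = 118.0944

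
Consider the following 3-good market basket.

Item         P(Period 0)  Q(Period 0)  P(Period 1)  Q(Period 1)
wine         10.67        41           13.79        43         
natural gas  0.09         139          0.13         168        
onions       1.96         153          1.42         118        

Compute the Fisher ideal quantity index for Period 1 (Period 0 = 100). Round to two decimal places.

Laspeyres component (base-period weights):
ΣP(Period 0)Q(Period 1) = 10.67×43 + 0.09×168 + 1.96×118 = 458.81 + 15.12 + 231.28 = 705.21
ΣP(Period 0)Q(Period 0) = 10.67×41 + 0.09×139 + 1.96×153 = 437.47 + 12.51 + 299.88 = 749.86
L = 705.21 / 749.86 × 100 = 94.0456
Paasche component (current-period weights):
ΣP(Period 1)Q(Period 1) = 13.79×43 + 0.13×168 + 1.42×118 = 592.97 + 21.84 + 167.56 = 782.37
ΣP(Period 1)Q(Period 0) = 13.79×41 + 0.13×139 + 1.42×153 = 565.39 + 18.07 + 217.26 = 800.72
P = 782.37 / 800.72 × 100 = 97.7083
Fisher = √(L × P) = √(94.0456 × 97.7083) = 95.8594

95.86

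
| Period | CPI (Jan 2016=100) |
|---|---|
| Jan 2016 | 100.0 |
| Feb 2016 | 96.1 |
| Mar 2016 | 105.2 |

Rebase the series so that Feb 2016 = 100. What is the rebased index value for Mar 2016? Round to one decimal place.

Rebased(Mar 2016) = 105.2 / 96.1 × 100 = 109.4693

109.5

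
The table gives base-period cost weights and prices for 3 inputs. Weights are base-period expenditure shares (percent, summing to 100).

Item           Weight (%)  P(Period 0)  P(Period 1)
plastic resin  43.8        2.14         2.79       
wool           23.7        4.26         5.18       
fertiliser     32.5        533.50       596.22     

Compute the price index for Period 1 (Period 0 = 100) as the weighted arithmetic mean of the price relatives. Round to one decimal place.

122.2

plastic resin: 43.8 × (2.79/2.14) = 43.8 × 1.303738 = 57.1037
wool: 23.7 × (5.18/4.26) = 23.7 × 1.215962 = 28.8183
fertiliser: 32.5 × (596.22/533.50) = 32.5 × 1.117563 = 36.3208
Index = Σ wᵢ·(p₁ᵢ/p₀ᵢ) = 57.1037 + 28.8183 + 36.3208 = 122.2429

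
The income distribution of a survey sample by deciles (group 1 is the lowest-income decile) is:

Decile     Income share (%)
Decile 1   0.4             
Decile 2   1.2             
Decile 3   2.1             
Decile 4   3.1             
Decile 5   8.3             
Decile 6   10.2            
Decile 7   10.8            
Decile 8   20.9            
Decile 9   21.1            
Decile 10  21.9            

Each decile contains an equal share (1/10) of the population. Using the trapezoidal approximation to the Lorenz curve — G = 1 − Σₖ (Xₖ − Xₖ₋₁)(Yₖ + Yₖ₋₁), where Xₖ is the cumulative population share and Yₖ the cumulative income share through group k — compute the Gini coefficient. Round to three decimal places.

0.452

Cumulative income shares Yₖ: 0.0040, 0.0160, 0.0370, 0.0680, 0.1510, 0.2530, 0.3610, 0.5700, 0.7810, 1.0000
Σ (Xₖ−Xₖ₋₁)(Yₖ+Yₖ₋₁) = (1/10)(0.0040+0.0000) + (1/10)(0.0160+0.0040) + (1/10)(0.0370+0.0160) + (1/10)(0.0680+0.0370) + (1/10)(0.1510+0.0680) + (1/10)(0.2530+0.1510) + (1/10)(0.3610+0.2530) + (1/10)(0.5700+0.3610) + (1/10)(0.7810+0.5700) + (1/10)(1.0000+0.7810)
  = 0.0004 + 0.0020 + 0.0053 + 0.0105 + 0.0219 + 0.0404 + 0.0614 + 0.0931 + 0.1351 + 0.1781 = 0.5482
G = 1 − 0.5482 = 0.4518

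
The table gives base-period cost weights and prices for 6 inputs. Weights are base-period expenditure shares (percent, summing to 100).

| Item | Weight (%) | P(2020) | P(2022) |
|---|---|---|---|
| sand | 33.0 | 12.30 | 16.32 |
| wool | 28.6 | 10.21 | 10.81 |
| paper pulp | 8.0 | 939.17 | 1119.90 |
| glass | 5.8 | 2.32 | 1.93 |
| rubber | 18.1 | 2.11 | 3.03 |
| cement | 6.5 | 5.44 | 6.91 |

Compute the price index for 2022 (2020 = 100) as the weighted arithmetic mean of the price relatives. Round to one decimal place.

122.7

sand: 33.0 × (16.32/12.30) = 33.0 × 1.326829 = 43.7854
wool: 28.6 × (10.81/10.21) = 28.6 × 1.058766 = 30.2807
paper pulp: 8.0 × (1119.90/939.17) = 8.0 × 1.192436 = 9.5395
glass: 5.8 × (1.93/2.32) = 5.8 × 0.831897 = 4.8250
rubber: 18.1 × (3.03/2.11) = 18.1 × 1.436019 = 25.9919
cement: 6.5 × (6.91/5.44) = 6.5 × 1.270221 = 8.2564
Index = Σ wᵢ·(p₁ᵢ/p₀ᵢ) = 43.7854 + 30.2807 + 9.5395 + 4.8250 + 25.9919 + 8.2564 = 122.6789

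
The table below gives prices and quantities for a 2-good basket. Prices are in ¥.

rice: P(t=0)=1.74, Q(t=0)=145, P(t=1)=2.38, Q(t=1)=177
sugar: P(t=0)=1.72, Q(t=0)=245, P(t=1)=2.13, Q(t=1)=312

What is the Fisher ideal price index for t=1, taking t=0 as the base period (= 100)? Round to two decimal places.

Laspeyres component (base-period weights):
ΣP(t=1)Q(t=0) = 2.38×145 + 2.13×245 = 345.1 + 521.85 = 866.95
ΣP(t=0)Q(t=0) = 1.74×145 + 1.72×245 = 252.3 + 421.4 = 673.7
L = 866.95 / 673.7 × 100 = 128.6849
Paasche component (current-period weights):
ΣP(t=1)Q(t=1) = 2.38×177 + 2.13×312 = 421.26 + 664.56 = 1085.82
ΣP(t=0)Q(t=1) = 1.74×177 + 1.72×312 = 307.98 + 536.64 = 844.62
P = 1085.82 / 844.62 × 100 = 128.5572
Fisher = √(L × P) = √(128.6849 × 128.5572) = 128.6210

128.62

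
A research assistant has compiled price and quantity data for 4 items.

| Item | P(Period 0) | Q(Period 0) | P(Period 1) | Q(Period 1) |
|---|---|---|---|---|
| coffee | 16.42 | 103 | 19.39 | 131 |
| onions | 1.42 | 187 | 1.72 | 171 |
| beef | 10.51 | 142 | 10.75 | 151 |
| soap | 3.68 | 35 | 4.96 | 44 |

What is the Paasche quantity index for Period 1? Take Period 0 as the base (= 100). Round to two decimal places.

116.34

Paasche quantity index uses current-period prices as weights.
ΣP(Period 1)·Q(Period 1) = 19.39×131 + 1.72×171 + 10.75×151 + 4.96×44 = 2540.09 + 294.12 + 1623.25 + 218.24 = 4675.7
ΣP(Period 1)·Q(Period 0) = 19.39×103 + 1.72×187 + 10.75×142 + 4.96×35 = 1997.17 + 321.64 + 1526.5 + 173.6 = 4018.91
Index = 4675.7 / 4018.91 × 100 = 116.3425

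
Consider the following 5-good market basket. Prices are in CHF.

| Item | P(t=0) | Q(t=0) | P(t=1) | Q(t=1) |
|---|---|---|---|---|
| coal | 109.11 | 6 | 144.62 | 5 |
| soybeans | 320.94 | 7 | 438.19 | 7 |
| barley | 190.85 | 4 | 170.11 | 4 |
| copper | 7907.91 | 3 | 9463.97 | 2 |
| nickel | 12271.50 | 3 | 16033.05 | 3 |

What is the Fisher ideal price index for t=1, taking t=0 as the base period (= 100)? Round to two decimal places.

126.79

Laspeyres component (base-period weights):
ΣP(t=1)Q(t=0) = 144.62×6 + 438.19×7 + 170.11×4 + 9463.97×3 + 16033.05×3 = 867.72 + 3067.33 + 680.44 + 28391.91 + 48099.15 = 81106.55
ΣP(t=0)Q(t=0) = 109.11×6 + 320.94×7 + 190.85×4 + 7907.91×3 + 12271.50×3 = 654.66 + 2246.58 + 763.4 + 23723.73 + 36814.5 = 64202.87
L = 81106.55 / 64202.87 × 100 = 126.3285
Paasche component (current-period weights):
ΣP(t=1)Q(t=1) = 144.62×5 + 438.19×7 + 170.11×4 + 9463.97×2 + 16033.05×3 = 723.1 + 3067.33 + 680.44 + 18927.94 + 48099.15 = 71497.96
ΣP(t=0)Q(t=1) = 109.11×5 + 320.94×7 + 190.85×4 + 7907.91×2 + 12271.50×3 = 545.55 + 2246.58 + 763.4 + 15815.82 + 36814.5 = 56185.85
P = 71497.96 / 56185.85 × 100 = 127.2526
Fisher = √(L × P) = √(126.3285 × 127.2526) = 126.7897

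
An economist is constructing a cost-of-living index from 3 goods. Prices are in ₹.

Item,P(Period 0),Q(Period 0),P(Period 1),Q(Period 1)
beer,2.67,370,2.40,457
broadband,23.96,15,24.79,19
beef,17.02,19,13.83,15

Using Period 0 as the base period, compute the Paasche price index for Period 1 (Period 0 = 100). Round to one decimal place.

91.9

Paasche price index uses current-period quantities as weights.
ΣP(Period 1)·Q(Period 1) = 2.40×457 + 24.79×19 + 13.83×15 = 1096.8 + 471.01 + 207.45 = 1775.26
ΣP(Period 0)·Q(Period 1) = 2.67×457 + 23.96×19 + 17.02×15 = 1220.19 + 455.24 + 255.3 = 1930.73
Index = 1775.26 / 1930.73 × 100 = 91.9476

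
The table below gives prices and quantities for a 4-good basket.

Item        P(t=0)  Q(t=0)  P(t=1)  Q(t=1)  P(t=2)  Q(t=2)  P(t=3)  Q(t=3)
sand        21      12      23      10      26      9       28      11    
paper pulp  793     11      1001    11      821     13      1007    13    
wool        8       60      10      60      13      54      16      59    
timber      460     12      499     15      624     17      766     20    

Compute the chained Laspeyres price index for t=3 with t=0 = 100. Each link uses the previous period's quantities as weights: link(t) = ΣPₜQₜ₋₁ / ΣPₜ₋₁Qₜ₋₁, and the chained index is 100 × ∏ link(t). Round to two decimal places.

147.09

Link t=0→t=1:
ΣP(t=1)Q(t=0) = 23×12 + 1001×11 + 10×60 + 499×12 = 276 + 11011 + 600 + 5988 = 17875
ΣP(t=0)Q(t=0) = 21×12 + 793×11 + 8×60 + 460×12 = 252 + 8723 + 480 + 5520 = 14975
link = 17875/14975 = 1.193656
Link t=1→t=2:
ΣP(t=2)Q(t=1) = 26×10 + 821×11 + 13×60 + 624×15 = 260 + 9031 + 780 + 9360 = 19431
ΣP(t=1)Q(t=1) = 23×10 + 1001×11 + 10×60 + 499×15 = 230 + 11011 + 600 + 7485 = 19326
link = 19431/19326 = 1.005433
Link t=2→t=3:
ΣP(t=3)Q(t=2) = 28×9 + 1007×13 + 16×54 + 766×17 = 252 + 13091 + 864 + 13022 = 27229
ΣP(t=2)Q(t=2) = 26×9 + 821×13 + 13×54 + 624×17 = 234 + 10673 + 702 + 10608 = 22217
link = 27229/22217 = 1.225593
Chained index = 100 × 1.193656 × 1.005433 × 1.225593 = 147.0885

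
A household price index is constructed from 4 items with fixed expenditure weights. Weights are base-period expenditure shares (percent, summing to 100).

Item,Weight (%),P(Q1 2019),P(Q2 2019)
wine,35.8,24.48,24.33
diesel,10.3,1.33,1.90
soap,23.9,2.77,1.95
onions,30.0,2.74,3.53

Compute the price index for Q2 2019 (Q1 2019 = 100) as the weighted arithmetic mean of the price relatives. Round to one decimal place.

105.8

wine: 35.8 × (24.33/24.48) = 35.8 × 0.993873 = 35.5806
diesel: 10.3 × (1.90/1.33) = 10.3 × 1.428571 = 14.7143
soap: 23.9 × (1.95/2.77) = 23.9 × 0.703971 = 16.8249
onions: 30.0 × (3.53/2.74) = 30.0 × 1.288321 = 38.6496
Index = Σ wᵢ·(p₁ᵢ/p₀ᵢ) = 35.5806 + 14.7143 + 16.8249 + 38.6496 = 105.7695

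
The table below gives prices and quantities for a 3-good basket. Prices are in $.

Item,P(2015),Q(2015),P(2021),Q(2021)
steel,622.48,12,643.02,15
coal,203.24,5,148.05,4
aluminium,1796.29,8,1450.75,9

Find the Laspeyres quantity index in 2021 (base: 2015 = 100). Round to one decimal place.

Laspeyres quantity index uses base-period prices as weights.
ΣP(2015)·Q(2021) = 622.48×15 + 203.24×4 + 1796.29×9 = 9337.2 + 812.96 + 16166.61 = 26316.77
ΣP(2015)·Q(2015) = 622.48×12 + 203.24×5 + 1796.29×8 = 7469.76 + 1016.2 + 14370.32 = 22856.28
Index = 26316.77 / 22856.28 × 100 = 115.1402

115.1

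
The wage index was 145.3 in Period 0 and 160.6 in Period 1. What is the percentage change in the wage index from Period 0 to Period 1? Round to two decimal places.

Change = (160.6 − 145.3) / 145.3 × 100
       = 15.3 / 145.3 × 100 = 10.5299%

10.53%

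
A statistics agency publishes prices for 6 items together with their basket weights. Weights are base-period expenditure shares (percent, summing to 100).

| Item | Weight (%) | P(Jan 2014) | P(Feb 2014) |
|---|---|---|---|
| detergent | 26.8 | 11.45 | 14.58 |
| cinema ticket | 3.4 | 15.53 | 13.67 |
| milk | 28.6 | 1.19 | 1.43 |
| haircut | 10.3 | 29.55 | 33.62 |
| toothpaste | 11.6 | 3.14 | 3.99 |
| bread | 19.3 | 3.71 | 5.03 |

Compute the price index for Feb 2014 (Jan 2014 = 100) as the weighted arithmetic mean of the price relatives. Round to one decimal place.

124.1

detergent: 26.8 × (14.58/11.45) = 26.8 × 1.273362 = 34.1261
cinema ticket: 3.4 × (13.67/15.53) = 3.4 × 0.880232 = 2.9928
milk: 28.6 × (1.43/1.19) = 28.6 × 1.201681 = 34.3681
haircut: 10.3 × (33.62/29.55) = 10.3 × 1.137733 = 11.7186
toothpaste: 11.6 × (3.99/3.14) = 11.6 × 1.270701 = 14.7401
bread: 19.3 × (5.03/3.71) = 19.3 × 1.355795 = 26.1668
Index = Σ wᵢ·(p₁ᵢ/p₀ᵢ) = 34.1261 + 2.9928 + 34.3681 + 11.7186 + 14.7401 + 26.1668 = 124.1126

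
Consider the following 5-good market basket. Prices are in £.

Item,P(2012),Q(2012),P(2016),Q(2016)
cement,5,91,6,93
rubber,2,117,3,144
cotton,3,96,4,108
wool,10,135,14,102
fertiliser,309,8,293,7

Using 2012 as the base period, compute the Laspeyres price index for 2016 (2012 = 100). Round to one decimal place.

Laspeyres price index uses base-period quantities as weights.
ΣP(2016)·Q(2012) = 6×91 + 3×117 + 4×96 + 14×135 + 293×8 = 546 + 351 + 384 + 1890 + 2344 = 5515
ΣP(2012)·Q(2012) = 5×91 + 2×117 + 3×96 + 10×135 + 309×8 = 455 + 234 + 288 + 1350 + 2472 = 4799
Index = 5515 / 4799 × 100 = 114.9198

114.9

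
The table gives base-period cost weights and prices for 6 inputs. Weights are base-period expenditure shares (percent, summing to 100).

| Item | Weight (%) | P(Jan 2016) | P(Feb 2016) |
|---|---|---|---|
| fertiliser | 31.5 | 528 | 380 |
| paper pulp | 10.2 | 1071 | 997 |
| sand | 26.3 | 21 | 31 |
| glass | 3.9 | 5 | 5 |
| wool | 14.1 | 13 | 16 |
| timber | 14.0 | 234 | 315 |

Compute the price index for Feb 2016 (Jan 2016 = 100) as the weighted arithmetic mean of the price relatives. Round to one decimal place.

fertiliser: 31.5 × (380/528) = 31.5 × 0.719697 = 22.6705
paper pulp: 10.2 × (997/1071) = 10.2 × 0.930906 = 9.4952
sand: 26.3 × (31/21) = 26.3 × 1.476190 = 38.8238
glass: 3.9 × (5/5) = 3.9 × 1.000000 = 3.9000
wool: 14.1 × (16/13) = 14.1 × 1.230769 = 17.3538
timber: 14.0 × (315/234) = 14.0 × 1.346154 = 18.8462
Index = Σ wᵢ·(p₁ᵢ/p₀ᵢ) = 22.6705 + 9.4952 + 38.8238 + 3.9000 + 17.3538 + 18.8462 = 111.0895

111.1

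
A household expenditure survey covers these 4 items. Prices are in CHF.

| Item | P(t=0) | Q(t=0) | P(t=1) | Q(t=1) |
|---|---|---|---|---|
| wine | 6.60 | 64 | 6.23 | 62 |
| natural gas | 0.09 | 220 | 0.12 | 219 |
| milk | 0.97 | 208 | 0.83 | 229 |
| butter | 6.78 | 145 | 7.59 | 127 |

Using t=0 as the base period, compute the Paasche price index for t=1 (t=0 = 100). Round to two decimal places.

Paasche price index uses current-period quantities as weights.
ΣP(t=1)·Q(t=1) = 6.23×62 + 0.12×219 + 0.83×229 + 7.59×127 = 386.26 + 26.28 + 190.07 + 963.93 = 1566.54
ΣP(t=0)·Q(t=1) = 6.60×62 + 0.09×219 + 0.97×229 + 6.78×127 = 409.2 + 19.71 + 222.13 + 861.06 = 1512.1
Index = 1566.54 / 1512.1 × 100 = 103.6003

103.60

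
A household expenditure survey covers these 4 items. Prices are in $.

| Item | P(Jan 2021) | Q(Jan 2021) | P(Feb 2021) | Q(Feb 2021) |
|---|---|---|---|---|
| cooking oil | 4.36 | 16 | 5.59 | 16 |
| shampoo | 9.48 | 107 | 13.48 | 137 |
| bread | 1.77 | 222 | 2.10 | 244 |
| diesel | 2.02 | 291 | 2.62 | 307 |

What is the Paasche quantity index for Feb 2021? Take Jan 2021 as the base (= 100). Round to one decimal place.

117.8

Paasche quantity index uses current-period prices as weights.
ΣP(Feb 2021)·Q(Feb 2021) = 5.59×16 + 13.48×137 + 2.10×244 + 2.62×307 = 89.44 + 1846.76 + 512.4 + 804.34 = 3252.94
ΣP(Feb 2021)·Q(Jan 2021) = 5.59×16 + 13.48×107 + 2.10×222 + 2.62×291 = 89.44 + 1442.36 + 466.2 + 762.42 = 2760.42
Index = 3252.94 / 2760.42 × 100 = 117.8422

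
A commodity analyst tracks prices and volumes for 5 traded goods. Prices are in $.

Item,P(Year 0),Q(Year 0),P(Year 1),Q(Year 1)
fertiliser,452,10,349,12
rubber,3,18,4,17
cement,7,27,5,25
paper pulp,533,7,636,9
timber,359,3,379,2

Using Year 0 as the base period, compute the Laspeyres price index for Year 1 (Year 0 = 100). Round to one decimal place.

97.0

Laspeyres price index uses base-period quantities as weights.
ΣP(Year 1)·Q(Year 0) = 349×10 + 4×18 + 5×27 + 636×7 + 379×3 = 3490 + 72 + 135 + 4452 + 1137 = 9286
ΣP(Year 0)·Q(Year 0) = 452×10 + 3×18 + 7×27 + 533×7 + 359×3 = 4520 + 54 + 189 + 3731 + 1077 = 9571
Index = 9286 / 9571 × 100 = 97.0223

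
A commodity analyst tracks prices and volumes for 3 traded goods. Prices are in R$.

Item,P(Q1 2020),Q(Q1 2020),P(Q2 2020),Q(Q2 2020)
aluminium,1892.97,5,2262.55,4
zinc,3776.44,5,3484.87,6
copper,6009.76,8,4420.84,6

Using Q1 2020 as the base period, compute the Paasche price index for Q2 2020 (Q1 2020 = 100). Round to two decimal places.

Paasche price index uses current-period quantities as weights.
ΣP(Q2 2020)·Q(Q2 2020) = 2262.55×4 + 3484.87×6 + 4420.84×6 = 9050.2 + 20909.22 + 26525.04 = 56484.46
ΣP(Q1 2020)·Q(Q2 2020) = 1892.97×4 + 3776.44×6 + 6009.76×6 = 7571.88 + 22658.64 + 36058.56 = 66289.08
Index = 56484.46 / 66289.08 × 100 = 85.2093

85.21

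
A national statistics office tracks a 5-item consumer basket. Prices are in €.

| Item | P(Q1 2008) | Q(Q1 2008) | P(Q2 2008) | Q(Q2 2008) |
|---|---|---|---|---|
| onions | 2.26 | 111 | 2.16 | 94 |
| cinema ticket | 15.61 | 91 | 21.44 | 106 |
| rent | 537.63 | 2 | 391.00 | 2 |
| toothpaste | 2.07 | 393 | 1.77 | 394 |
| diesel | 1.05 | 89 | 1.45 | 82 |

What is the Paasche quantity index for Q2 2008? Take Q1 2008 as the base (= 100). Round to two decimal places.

107.28

Paasche quantity index uses current-period prices as weights.
ΣP(Q2 2008)·Q(Q2 2008) = 2.16×94 + 21.44×106 + 391.00×2 + 1.77×394 + 1.45×82 = 203.04 + 2272.64 + 782 + 697.38 + 118.9 = 4073.96
ΣP(Q2 2008)·Q(Q1 2008) = 2.16×111 + 21.44×91 + 391.00×2 + 1.77×393 + 1.45×89 = 239.76 + 1951.04 + 782 + 695.61 + 129.05 = 3797.46
Index = 4073.96 / 3797.46 × 100 = 107.2812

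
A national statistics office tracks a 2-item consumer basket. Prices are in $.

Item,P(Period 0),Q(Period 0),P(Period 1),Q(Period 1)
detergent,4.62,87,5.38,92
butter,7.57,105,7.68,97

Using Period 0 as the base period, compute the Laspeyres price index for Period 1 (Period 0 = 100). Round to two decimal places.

Laspeyres price index uses base-period quantities as weights.
ΣP(Period 1)·Q(Period 0) = 5.38×87 + 7.68×105 = 468.06 + 806.4 = 1274.46
ΣP(Period 0)·Q(Period 0) = 4.62×87 + 7.57×105 = 401.94 + 794.85 = 1196.79
Index = 1274.46 / 1196.79 × 100 = 106.4899

106.49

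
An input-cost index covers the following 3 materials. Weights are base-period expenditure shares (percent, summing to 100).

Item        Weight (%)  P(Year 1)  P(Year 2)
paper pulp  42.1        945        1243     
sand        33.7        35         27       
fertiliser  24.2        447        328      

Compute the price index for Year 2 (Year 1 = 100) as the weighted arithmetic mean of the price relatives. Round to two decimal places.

paper pulp: 42.1 × (1243/945) = 42.1 × 1.315344 = 55.3760
sand: 33.7 × (27/35) = 33.7 × 0.771429 = 25.9971
fertiliser: 24.2 × (328/447) = 24.2 × 0.733781 = 17.7575
Index = Σ wᵢ·(p₁ᵢ/p₀ᵢ) = 55.3760 + 25.9971 + 17.7575 = 99.1306

99.13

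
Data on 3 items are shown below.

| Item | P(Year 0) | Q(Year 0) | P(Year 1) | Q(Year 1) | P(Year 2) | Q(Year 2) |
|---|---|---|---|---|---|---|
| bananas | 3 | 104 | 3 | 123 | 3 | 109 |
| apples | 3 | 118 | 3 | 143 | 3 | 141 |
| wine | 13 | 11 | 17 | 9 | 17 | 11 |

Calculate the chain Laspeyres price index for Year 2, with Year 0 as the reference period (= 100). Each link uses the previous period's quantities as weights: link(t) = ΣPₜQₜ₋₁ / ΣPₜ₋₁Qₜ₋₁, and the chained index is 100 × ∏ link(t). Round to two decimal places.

105.44

Link Year 0→Year 1:
ΣP(Year 1)Q(Year 0) = 3×104 + 3×118 + 17×11 = 312 + 354 + 187 = 853
ΣP(Year 0)Q(Year 0) = 3×104 + 3×118 + 13×11 = 312 + 354 + 143 = 809
link = 853/809 = 1.054388
Link Year 1→Year 2:
ΣP(Year 2)Q(Year 1) = 3×123 + 3×143 + 17×9 = 369 + 429 + 153 = 951
ΣP(Year 1)Q(Year 1) = 3×123 + 3×143 + 17×9 = 369 + 429 + 153 = 951
link = 951/951 = 1.000000
Chained index = 100 × 1.054388 × 1.000000 = 105.4388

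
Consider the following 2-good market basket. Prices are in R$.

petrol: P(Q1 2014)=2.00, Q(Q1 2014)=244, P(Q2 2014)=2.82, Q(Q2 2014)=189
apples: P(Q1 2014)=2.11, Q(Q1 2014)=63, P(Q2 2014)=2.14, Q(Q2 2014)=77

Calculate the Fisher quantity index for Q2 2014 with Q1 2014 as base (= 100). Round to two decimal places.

Laspeyres component (base-period weights):
ΣP(Q1 2014)Q(Q2 2014) = 2.00×189 + 2.11×77 = 378 + 162.47 = 540.47
ΣP(Q1 2014)Q(Q1 2014) = 2.00×244 + 2.11×63 = 488 + 132.93 = 620.93
L = 540.47 / 620.93 × 100 = 87.0420
Paasche component (current-period weights):
ΣP(Q2 2014)Q(Q2 2014) = 2.82×189 + 2.14×77 = 532.98 + 164.78 = 697.76
ΣP(Q2 2014)Q(Q1 2014) = 2.82×244 + 2.14×63 = 688.08 + 134.82 = 822.9
P = 697.76 / 822.9 × 100 = 84.7928
Fisher = √(L × P) = √(87.0420 × 84.7928) = 85.9101

85.91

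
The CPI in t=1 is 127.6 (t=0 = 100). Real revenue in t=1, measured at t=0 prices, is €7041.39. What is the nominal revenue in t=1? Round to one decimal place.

8984.8

Nominal = Real × (Index/100) = 7041.39 × (127.6/100)
        = 7041.39 × 1.276 = 8984.8136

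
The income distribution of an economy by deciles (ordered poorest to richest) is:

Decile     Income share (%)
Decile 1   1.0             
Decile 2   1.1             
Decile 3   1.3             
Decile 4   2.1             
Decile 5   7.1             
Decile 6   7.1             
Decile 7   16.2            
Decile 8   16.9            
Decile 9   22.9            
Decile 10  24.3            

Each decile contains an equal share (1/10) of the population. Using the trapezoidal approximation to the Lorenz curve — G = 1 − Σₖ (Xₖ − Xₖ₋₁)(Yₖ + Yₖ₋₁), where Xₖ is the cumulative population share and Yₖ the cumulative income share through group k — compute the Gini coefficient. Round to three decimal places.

0.483

Cumulative income shares Yₖ: 0.0100, 0.0210, 0.0340, 0.0550, 0.1260, 0.1970, 0.3590, 0.5280, 0.7570, 1.0000
Σ (Xₖ−Xₖ₋₁)(Yₖ+Yₖ₋₁) = (1/10)(0.0100+0.0000) + (1/10)(0.0210+0.0100) + (1/10)(0.0340+0.0210) + (1/10)(0.0550+0.0340) + (1/10)(0.1260+0.0550) + (1/10)(0.1970+0.1260) + (1/10)(0.3590+0.1970) + (1/10)(0.5280+0.3590) + (1/10)(0.7570+0.5280) + (1/10)(1.0000+0.7570)
  = 0.0010 + 0.0031 + 0.0055 + 0.0089 + 0.0181 + 0.0323 + 0.0556 + 0.0887 + 0.1285 + 0.1757 = 0.5174
G = 1 − 0.5174 = 0.4826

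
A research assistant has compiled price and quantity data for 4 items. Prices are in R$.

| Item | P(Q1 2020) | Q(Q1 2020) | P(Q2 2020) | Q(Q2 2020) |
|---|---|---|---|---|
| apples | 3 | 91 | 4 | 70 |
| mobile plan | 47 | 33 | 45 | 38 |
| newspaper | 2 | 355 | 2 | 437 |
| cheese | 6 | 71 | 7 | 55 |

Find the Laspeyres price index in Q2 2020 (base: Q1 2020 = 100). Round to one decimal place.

103.2

Laspeyres price index uses base-period quantities as weights.
ΣP(Q2 2020)·Q(Q1 2020) = 4×91 + 45×33 + 2×355 + 7×71 = 364 + 1485 + 710 + 497 = 3056
ΣP(Q1 2020)·Q(Q1 2020) = 3×91 + 47×33 + 2×355 + 6×71 = 273 + 1551 + 710 + 426 = 2960
Index = 3056 / 2960 × 100 = 103.2432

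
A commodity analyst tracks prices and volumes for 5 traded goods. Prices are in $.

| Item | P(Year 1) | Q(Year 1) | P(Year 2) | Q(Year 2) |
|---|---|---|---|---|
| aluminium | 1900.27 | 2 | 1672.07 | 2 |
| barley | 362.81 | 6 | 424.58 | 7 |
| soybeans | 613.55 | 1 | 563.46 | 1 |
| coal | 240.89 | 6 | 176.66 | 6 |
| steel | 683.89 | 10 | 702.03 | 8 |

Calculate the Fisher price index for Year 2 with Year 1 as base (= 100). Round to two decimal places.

Laspeyres component (base-period weights):
ΣP(Year 2)Q(Year 1) = 1672.07×2 + 424.58×6 + 563.46×1 + 176.66×6 + 702.03×10 = 3344.14 + 2547.48 + 563.46 + 1059.96 + 7020.3 = 14535.34
ΣP(Year 1)Q(Year 1) = 1900.27×2 + 362.81×6 + 613.55×1 + 240.89×6 + 683.89×10 = 3800.54 + 2176.86 + 613.55 + 1445.34 + 6838.9 = 14875.19
L = 14535.34 / 14875.19 × 100 = 97.7153
Paasche component (current-period weights):
ΣP(Year 2)Q(Year 2) = 1672.07×2 + 424.58×7 + 563.46×1 + 176.66×6 + 702.03×8 = 3344.14 + 2972.06 + 563.46 + 1059.96 + 5616.24 = 13555.86
ΣP(Year 1)Q(Year 2) = 1900.27×2 + 362.81×7 + 613.55×1 + 240.89×6 + 683.89×8 = 3800.54 + 2539.67 + 613.55 + 1445.34 + 5471.12 = 13870.22
P = 13555.86 / 13870.22 × 100 = 97.7336
Fisher = √(L × P) = √(97.7153 × 97.7336) = 97.7244

97.72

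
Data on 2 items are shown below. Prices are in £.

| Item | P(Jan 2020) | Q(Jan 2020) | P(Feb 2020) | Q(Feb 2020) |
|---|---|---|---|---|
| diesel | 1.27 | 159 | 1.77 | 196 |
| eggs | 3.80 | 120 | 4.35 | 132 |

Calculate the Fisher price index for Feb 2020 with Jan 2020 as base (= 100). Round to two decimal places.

122.42

Laspeyres component (base-period weights):
ΣP(Feb 2020)Q(Jan 2020) = 1.77×159 + 4.35×120 = 281.43 + 522 = 803.43
ΣP(Jan 2020)Q(Jan 2020) = 1.27×159 + 3.80×120 = 201.93 + 456 = 657.93
L = 803.43 / 657.93 × 100 = 122.1148
Paasche component (current-period weights):
ΣP(Feb 2020)Q(Feb 2020) = 1.77×196 + 4.35×132 = 346.92 + 574.2 = 921.12
ΣP(Jan 2020)Q(Feb 2020) = 1.27×196 + 3.80×132 = 248.92 + 501.6 = 750.52
P = 921.12 / 750.52 × 100 = 122.7309
Fisher = √(L × P) = √(122.1148 × 122.7309) = 122.4225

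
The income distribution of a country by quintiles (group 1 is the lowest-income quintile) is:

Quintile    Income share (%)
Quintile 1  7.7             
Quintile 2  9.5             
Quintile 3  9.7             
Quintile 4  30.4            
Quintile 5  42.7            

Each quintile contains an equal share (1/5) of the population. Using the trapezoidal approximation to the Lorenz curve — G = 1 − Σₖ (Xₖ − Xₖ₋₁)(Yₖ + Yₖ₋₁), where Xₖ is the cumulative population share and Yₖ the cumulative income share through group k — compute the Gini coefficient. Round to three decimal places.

0.364

Cumulative income shares Yₖ: 0.0770, 0.1720, 0.2690, 0.5730, 1.0000
Σ (Xₖ−Xₖ₋₁)(Yₖ+Yₖ₋₁) = (1/5)(0.0770+0.0000) + (1/5)(0.1720+0.0770) + (1/5)(0.2690+0.1720) + (1/5)(0.5730+0.2690) + (1/5)(1.0000+0.5730)
  = 0.0154 + 0.0498 + 0.0882 + 0.1684 + 0.3146 = 0.6364
G = 1 − 0.6364 = 0.3636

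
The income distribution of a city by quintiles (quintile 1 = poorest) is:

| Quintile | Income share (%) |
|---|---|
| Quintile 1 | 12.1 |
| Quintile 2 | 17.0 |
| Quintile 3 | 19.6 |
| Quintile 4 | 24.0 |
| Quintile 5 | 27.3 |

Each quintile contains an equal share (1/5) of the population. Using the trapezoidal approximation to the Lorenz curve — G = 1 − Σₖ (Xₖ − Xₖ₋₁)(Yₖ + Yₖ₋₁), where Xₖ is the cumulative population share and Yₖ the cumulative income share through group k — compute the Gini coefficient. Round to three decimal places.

0.150

Cumulative income shares Yₖ: 0.1210, 0.2910, 0.4870, 0.7270, 1.0000
Σ (Xₖ−Xₖ₋₁)(Yₖ+Yₖ₋₁) = (1/5)(0.1210+0.0000) + (1/5)(0.2910+0.1210) + (1/5)(0.4870+0.2910) + (1/5)(0.7270+0.4870) + (1/5)(1.0000+0.7270)
  = 0.0242 + 0.0824 + 0.1556 + 0.2428 + 0.3454 = 0.8504
G = 1 − 0.8504 = 0.1496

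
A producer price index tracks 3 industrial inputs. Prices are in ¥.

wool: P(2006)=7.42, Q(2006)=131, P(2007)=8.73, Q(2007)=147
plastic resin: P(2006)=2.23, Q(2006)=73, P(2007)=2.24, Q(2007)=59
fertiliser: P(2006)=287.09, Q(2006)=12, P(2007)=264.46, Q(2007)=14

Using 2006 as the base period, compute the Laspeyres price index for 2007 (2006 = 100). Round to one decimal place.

97.8

Laspeyres price index uses base-period quantities as weights.
ΣP(2007)·Q(2006) = 8.73×131 + 2.24×73 + 264.46×12 = 1143.63 + 163.52 + 3173.52 = 4480.67
ΣP(2006)·Q(2006) = 7.42×131 + 2.23×73 + 287.09×12 = 972.02 + 162.79 + 3445.08 = 4579.89
Index = 4480.67 / 4579.89 × 100 = 97.8336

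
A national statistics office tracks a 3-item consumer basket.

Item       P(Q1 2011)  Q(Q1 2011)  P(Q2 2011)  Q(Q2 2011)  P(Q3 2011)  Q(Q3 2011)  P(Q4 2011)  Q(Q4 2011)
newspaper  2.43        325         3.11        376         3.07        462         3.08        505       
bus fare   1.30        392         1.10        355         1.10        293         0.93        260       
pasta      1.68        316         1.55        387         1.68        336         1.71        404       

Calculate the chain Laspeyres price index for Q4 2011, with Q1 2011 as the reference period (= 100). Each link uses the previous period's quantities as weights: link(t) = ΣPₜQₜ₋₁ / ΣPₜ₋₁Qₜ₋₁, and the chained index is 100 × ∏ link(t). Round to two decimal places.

105.64

Link Q1 2011→Q2 2011:
ΣP(Q2 2011)Q(Q1 2011) = 3.11×325 + 1.10×392 + 1.55×316 = 1010.75 + 431.2 + 489.8 = 1931.75
ΣP(Q1 2011)Q(Q1 2011) = 2.43×325 + 1.30×392 + 1.68×316 = 789.75 + 509.6 + 530.88 = 1830.23
link = 1931.75/1830.23 = 1.055468
Link Q2 2011→Q3 2011:
ΣP(Q3 2011)Q(Q2 2011) = 3.07×376 + 1.10×355 + 1.68×387 = 1154.32 + 390.5 + 650.16 = 2194.98
ΣP(Q2 2011)Q(Q2 2011) = 3.11×376 + 1.10×355 + 1.55×387 = 1169.36 + 390.5 + 599.85 = 2159.71
link = 2194.98/2159.71 = 1.016331
Link Q3 2011→Q4 2011:
ΣP(Q4 2011)Q(Q3 2011) = 3.08×462 + 0.93×293 + 1.71×336 = 1422.96 + 272.49 + 574.56 = 2270.01
ΣP(Q3 2011)Q(Q3 2011) = 3.07×462 + 1.10×293 + 1.68×336 = 1418.34 + 322.3 + 564.48 = 2305.12
link = 2270.01/2305.12 = 0.984769
Chained index = 100 × 1.055468 × 1.016331 × 0.984769 = 105.6366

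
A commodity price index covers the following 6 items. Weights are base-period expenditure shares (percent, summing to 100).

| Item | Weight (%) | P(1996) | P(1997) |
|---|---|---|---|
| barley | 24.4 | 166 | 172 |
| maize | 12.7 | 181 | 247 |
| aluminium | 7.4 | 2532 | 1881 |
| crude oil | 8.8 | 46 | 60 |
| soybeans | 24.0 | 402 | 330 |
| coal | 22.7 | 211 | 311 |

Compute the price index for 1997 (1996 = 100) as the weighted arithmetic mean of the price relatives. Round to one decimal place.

barley: 24.4 × (172/166) = 24.4 × 1.036145 = 25.2819
maize: 12.7 × (247/181) = 12.7 × 1.364641 = 17.3309
aluminium: 7.4 × (1881/2532) = 7.4 × 0.742891 = 5.4974
crude oil: 8.8 × (60/46) = 8.8 × 1.304348 = 11.4783
soybeans: 24.0 × (330/402) = 24.0 × 0.820896 = 19.7015
coal: 22.7 × (311/211) = 22.7 × 1.473934 = 33.4583
Index = Σ wᵢ·(p₁ᵢ/p₀ᵢ) = 25.2819 + 17.3309 + 5.4974 + 11.4783 + 19.7015 + 33.4583 = 112.7483

112.7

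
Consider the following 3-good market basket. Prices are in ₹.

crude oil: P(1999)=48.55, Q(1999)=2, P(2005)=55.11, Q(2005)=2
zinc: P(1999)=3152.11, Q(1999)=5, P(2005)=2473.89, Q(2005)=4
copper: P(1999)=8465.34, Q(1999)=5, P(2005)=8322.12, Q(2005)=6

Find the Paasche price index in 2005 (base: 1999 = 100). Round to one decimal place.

Paasche price index uses current-period quantities as weights.
ΣP(2005)·Q(2005) = 55.11×2 + 2473.89×4 + 8322.12×6 = 110.22 + 9895.56 + 49932.72 = 59938.5
ΣP(1999)·Q(2005) = 48.55×2 + 3152.11×4 + 8465.34×6 = 97.1 + 12608.44 + 50792.04 = 63497.58
Index = 59938.5 / 63497.58 × 100 = 94.3949

94.4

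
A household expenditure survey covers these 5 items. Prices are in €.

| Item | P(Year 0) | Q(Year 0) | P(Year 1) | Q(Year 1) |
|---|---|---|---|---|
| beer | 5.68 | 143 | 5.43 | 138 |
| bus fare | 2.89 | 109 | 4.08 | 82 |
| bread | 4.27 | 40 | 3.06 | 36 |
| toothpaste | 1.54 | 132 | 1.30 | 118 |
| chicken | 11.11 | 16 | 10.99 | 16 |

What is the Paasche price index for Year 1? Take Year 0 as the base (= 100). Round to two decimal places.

99.30

Paasche price index uses current-period quantities as weights.
ΣP(Year 1)·Q(Year 1) = 5.43×138 + 4.08×82 + 3.06×36 + 1.30×118 + 10.99×16 = 749.34 + 334.56 + 110.16 + 153.4 + 175.84 = 1523.3
ΣP(Year 0)·Q(Year 1) = 5.68×138 + 2.89×82 + 4.27×36 + 1.54×118 + 11.11×16 = 783.84 + 236.98 + 153.72 + 181.72 + 177.76 = 1534.02
Index = 1523.3 / 1534.02 × 100 = 99.3012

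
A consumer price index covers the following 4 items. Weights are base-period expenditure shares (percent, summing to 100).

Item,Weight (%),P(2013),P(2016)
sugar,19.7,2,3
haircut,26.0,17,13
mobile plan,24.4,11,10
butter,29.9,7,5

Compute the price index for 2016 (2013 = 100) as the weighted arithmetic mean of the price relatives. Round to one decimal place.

sugar: 19.7 × (3/2) = 19.7 × 1.500000 = 29.5500
haircut: 26.0 × (13/17) = 26.0 × 0.764706 = 19.8824
mobile plan: 24.4 × (10/11) = 24.4 × 0.909091 = 22.1818
butter: 29.9 × (5/7) = 29.9 × 0.714286 = 21.3571
Index = Σ wᵢ·(p₁ᵢ/p₀ᵢ) = 29.5500 + 19.8824 + 22.1818 + 21.3571 = 92.9713

93.0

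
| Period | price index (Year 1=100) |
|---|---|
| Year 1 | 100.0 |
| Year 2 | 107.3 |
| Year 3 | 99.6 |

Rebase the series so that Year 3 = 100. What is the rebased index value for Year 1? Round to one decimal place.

Rebased(Year 1) = 100.0 / 99.6 × 100 = 100.4016

100.4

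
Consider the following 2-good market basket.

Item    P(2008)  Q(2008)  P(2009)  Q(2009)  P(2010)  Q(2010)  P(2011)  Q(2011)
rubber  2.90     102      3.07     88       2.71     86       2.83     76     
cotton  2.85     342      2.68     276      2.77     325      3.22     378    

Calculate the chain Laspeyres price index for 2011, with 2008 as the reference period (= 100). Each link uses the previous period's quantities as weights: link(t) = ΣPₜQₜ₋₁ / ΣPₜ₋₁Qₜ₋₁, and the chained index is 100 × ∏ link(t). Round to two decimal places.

109.41

Link 2008→2009:
ΣP(2009)Q(2008) = 3.07×102 + 2.68×342 = 313.14 + 916.56 = 1229.7
ΣP(2008)Q(2008) = 2.90×102 + 2.85×342 = 295.8 + 974.7 = 1270.5
link = 1229.7/1270.5 = 0.967887
Link 2009→2010:
ΣP(2010)Q(2009) = 2.71×88 + 2.77×276 = 238.48 + 764.52 = 1003
ΣP(2009)Q(2009) = 3.07×88 + 2.68×276 = 270.16 + 739.68 = 1009.84
link = 1003/1009.84 = 0.993227
Link 2010→2011:
ΣP(2011)Q(2010) = 2.83×86 + 3.22×325 = 243.38 + 1046.5 = 1289.88
ΣP(2010)Q(2010) = 2.71×86 + 2.77×325 = 233.06 + 900.25 = 1133.31
link = 1289.88/1133.31 = 1.138153
Chained index = 100 × 0.967887 × 0.993227 × 1.138153 = 109.4141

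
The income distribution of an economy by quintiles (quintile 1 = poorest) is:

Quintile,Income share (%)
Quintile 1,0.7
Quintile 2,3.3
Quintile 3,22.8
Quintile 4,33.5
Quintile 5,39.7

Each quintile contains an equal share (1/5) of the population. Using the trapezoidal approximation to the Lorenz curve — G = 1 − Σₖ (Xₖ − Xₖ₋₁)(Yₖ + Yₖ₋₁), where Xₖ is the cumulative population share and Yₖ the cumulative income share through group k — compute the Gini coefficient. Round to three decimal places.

0.433

Cumulative income shares Yₖ: 0.0070, 0.0400, 0.2680, 0.6030, 1.0000
Σ (Xₖ−Xₖ₋₁)(Yₖ+Yₖ₋₁) = (1/5)(0.0070+0.0000) + (1/5)(0.0400+0.0070) + (1/5)(0.2680+0.0400) + (1/5)(0.6030+0.2680) + (1/5)(1.0000+0.6030)
  = 0.0014 + 0.0094 + 0.0616 + 0.1742 + 0.3206 = 0.5672
G = 1 − 0.5672 = 0.4328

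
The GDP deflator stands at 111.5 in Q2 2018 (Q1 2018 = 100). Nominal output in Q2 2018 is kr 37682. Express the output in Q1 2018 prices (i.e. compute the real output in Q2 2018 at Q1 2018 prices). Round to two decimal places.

33795.52

Real = Nominal ÷ (Index/100) = 37682 ÷ (111.5/100)
     = 37682 ÷ 1.115 = 33795.5157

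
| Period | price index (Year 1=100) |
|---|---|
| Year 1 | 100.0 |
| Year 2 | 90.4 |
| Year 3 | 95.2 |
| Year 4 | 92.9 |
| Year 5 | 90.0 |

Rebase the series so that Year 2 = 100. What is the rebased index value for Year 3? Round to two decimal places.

Rebased(Year 3) = 95.2 / 90.4 × 100 = 105.3097

105.31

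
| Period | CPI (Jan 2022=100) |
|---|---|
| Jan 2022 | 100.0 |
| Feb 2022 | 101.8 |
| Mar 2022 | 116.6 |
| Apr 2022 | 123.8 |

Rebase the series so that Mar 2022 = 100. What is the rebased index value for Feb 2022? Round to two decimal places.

87.31

Rebased(Feb 2022) = 101.8 / 116.6 × 100 = 87.3070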